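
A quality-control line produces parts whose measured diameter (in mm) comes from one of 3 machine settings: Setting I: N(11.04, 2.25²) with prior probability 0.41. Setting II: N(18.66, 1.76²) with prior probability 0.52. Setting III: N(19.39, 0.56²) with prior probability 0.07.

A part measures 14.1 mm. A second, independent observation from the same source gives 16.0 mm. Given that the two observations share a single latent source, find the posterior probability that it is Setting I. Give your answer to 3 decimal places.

0.602

Posterior ∝ prior × likelihood, so P(k | x) ∝ w_k f_k(x); normalise over all components.
Since both observations come from the same component, the likelihood for component k is f_k(x₁)·f_k(x₂).
  L_I = [(1/(2.25·√(2π)))·exp(−(14.1−11.04)²/(2·2.25²)) = 0.177308·exp(-0.92480) = 0.0703221] × [0.0156129] = 0.00109793
  L_II = [(1/(1.76·√(2π)))·exp(−(14.1−18.66)²/(2·1.76²)) = 0.226672·exp(-3.35640) = 0.00790186] × [0.0723411] = 0.000571629
  L_III = [(1/(0.56·√(2π)))·exp(−(14.1−19.39)²/(2·0.56²)) = 0.712397·exp(-44.61751) = 2.98941e-20] × [7.85604e-09] = 2.34849e-28
Unnormalised posteriors:
  w_I·L_I = 0.41 × 0.00109793 = 0.000450153
  w_II·L_II = 0.52 × 0.000571629 = 0.000297247
  w_III·L_III = 0.07 × 2.34849e-28 = 1.64394e-29
Normaliser: 0.000450153 + 0.000297247 + 1.64394e-29 = 0.0007474
Responsibility of Setting I: 0.000450153 / 0.0007474 ≈ 0.602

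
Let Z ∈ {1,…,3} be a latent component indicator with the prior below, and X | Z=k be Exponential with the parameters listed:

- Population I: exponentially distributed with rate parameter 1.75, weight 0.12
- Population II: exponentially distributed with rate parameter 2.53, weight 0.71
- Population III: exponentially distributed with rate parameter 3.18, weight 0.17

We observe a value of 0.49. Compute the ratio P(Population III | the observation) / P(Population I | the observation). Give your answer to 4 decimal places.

1.2775

Since P(k|x) ∝ w_k f_k(x), the posterior odds are w_i f_i(x) / (w_j f_j(x)).
Evaluate each component's likelihood at the observed value:
  f_I = 1.75·e^(−1.75·0.49) = 1.75·e^(−0.8575) = 0.742387
  f_II = 2.53·e^(−2.53·0.49) = 2.53·e^(−1.2397) = 0.732362
  f_III = 3.18·e^(−3.18·0.49) = 3.18·e^(−1.5582) = 0.669437
0.113804 / 0.0890865 ≈ 1.2775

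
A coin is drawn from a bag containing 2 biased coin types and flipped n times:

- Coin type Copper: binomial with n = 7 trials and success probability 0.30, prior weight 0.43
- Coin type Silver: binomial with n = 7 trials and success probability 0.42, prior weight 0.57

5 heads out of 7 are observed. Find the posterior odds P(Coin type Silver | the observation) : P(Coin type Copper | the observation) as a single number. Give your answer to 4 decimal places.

4.8945

Since P(k|x) ∝ π_k f_k(x), the posterior odds are π_i f_i(x) / (π_j f_j(x)).
Component likelihoods at x = 5 heads out of 7:
  L_Copper = 0.0250047
  L_Silver = 0.0923255
Odds = (0.57/0.43) × (0.0923255/0.0250047) = 1.32558 × 3.69233 ≈ 4.8945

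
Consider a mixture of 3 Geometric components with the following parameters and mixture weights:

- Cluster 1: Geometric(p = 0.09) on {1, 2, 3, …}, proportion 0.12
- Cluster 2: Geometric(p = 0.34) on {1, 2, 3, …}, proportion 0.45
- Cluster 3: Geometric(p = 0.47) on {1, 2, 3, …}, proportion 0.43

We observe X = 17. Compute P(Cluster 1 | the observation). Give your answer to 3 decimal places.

0.921

Posterior ∝ prior × likelihood, so P(k | x) ∝ π_k f_k(x); normalise over all components.
Geometric probabilities:
  L_1 = 0.09·(1−0.09)^16 = 0.09·0.221137 = 0.0199024
  L_2 = 0.34·(1−0.34)^16 = 0.34·0.00129629 = 0.000440739
  L_3 = 0.47·(1−0.47)^16 = 0.47·3.87627e-05 = 1.82185e-05
Prior × likelihood for each component:
  π_1·L_1 = 0.12 × 0.0199024 = 0.00238828
  π_2·L_2 = 0.45 × 0.000440739 = 0.000198333
  π_3·L_3 = 0.43 × 1.82185e-05 = 7.83394e-06
Evidence: 0.00238828 + 0.000198333 + 7.83394e-06 = 0.00259445
P(Cluster 1 | data) = 0.00238828 / 0.00259445 ≈ 0.921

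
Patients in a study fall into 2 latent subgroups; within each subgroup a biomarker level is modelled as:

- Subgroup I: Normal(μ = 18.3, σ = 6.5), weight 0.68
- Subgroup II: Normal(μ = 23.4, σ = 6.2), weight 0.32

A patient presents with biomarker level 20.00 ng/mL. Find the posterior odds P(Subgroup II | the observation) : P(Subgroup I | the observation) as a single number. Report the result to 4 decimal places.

0.4393

Posterior odds = (π_i f_i(x)) / (π_j f_j(x)); the normalising sum cancels.
Component likelihoods at x = 20.00 ng/mL:
  L_I = (1/(6.5·√(2π)))·exp(−(20.00−18.3)²/(2·6.5²)) = 0.061376·exp(-0.03420) = 0.0593121
  L_II = (1/(6.2·√(2π)))·exp(−(20.00−23.4)²/(2·6.2²)) = 0.064346·exp(-0.15036) = 0.0553625
0.017716 / 0.0403322 ≈ 0.4393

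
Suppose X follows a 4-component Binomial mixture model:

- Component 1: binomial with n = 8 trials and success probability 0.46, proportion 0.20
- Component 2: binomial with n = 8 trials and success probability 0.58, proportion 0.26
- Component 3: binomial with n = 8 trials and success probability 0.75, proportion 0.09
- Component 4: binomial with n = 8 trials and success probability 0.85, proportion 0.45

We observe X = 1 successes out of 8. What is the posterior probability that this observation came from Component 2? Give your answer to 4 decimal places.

The responsibility of component k is w_k f_k(x) divided by Σ_j w_j f_j(x).
Evaluate each component's likelihood at the observed value:
  L_1 = C(8,1)·0.46^1·0.54^7 = 8·0.46·0.0133893 = 0.0492724
  L_2 = C(8,1)·0.58^1·0.42^7 = 8·0.58·0.00230539 = 0.010697
  L_3 = C(8,1)·0.75^1·0.25^7 = 8·0.75·6.10352e-05 = 0.000366211
  L_4 = C(8,1)·0.85^1·0.15^7 = 8·0.85·1.70859e-06 = 1.16184e-05
Unnormalised posteriors:
  w_1·L_1 = 0.20 × 0.0492724 = 0.00985449
  w_2·L_2 = 0.26 × 0.010697 = 0.00278123
  w_3·L_3 = 0.09 × 0.000366211 = 3.2959e-05
  w_4·L_4 = 0.45 × 1.16184e-05 = 5.2283e-06
Marginal: 0.00985449 + 0.00278123 + 3.2959e-05 + 5.2283e-06 = 0.0126739
Responsibility of Component 2: 0.00278123 / 0.0126739 ≈ 0.2194

0.2194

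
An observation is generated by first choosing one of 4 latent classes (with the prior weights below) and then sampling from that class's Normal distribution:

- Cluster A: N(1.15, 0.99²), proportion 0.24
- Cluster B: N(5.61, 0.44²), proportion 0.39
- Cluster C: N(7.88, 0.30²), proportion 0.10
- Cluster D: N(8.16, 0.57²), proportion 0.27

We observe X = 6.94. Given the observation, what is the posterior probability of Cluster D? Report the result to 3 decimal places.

0.804

Posterior ∝ prior × likelihood, so P(k | x) ∝ P(Z=k) f_k(x); normalise over all components.
Component likelihoods at x = 6.94:
  p_A = 1.50592e-08
  p_B = 0.00940609
  p_C = 0.00981489
  p_D = 0.0708372
Unnormalised posteriors:
  P(Z=A)·p_A = 0.24 × 1.50592e-08 = 3.61421e-09
  P(Z=B)·p_B = 0.39 × 0.00940609 = 0.00366837
  P(Z=C)·p_C = 0.10 × 0.00981489 = 0.000981489
  P(Z=D)·p_D = 0.27 × 0.0708372 = 0.0191261
Normaliser: 3.61421e-09 + 0.00366837 + 0.000981489 + 0.0191261 = 0.0237759
P(Cluster D | the observation) = 0.0191261 / 0.0237759 ≈ 0.804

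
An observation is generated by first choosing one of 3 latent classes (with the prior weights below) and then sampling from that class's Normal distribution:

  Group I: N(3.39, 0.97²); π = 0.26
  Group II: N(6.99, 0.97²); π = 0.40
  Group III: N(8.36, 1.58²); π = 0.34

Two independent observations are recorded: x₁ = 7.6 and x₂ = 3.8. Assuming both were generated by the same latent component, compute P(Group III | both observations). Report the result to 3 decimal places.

Apply Bayes' rule: the posterior for each component is proportional to its prior times its likelihood at x.
Since both observations come from the same component, the likelihood for component k is f_k(x₁)·f_k(x₂).
  p_I = [(1/(0.97·√(2π)))·exp(−(7.6−3.39)²/(2·0.97²)) = 0.411281·exp(-9.41869) = 3.33927e-05] × [0.376134] = 1.25601e-05
  p_II = [(1/(0.97·√(2π)))·exp(−(7.6−6.99)²/(2·0.97²)) = 0.411281·exp(-0.19774) = 0.337491] × [0.00184344] = 0.000622146
  p_III = [(1/(1.58·√(2π)))·exp(−(7.6−8.36)²/(2·1.58²)) = 0.252495·exp(-0.11569) = 0.224911] × [0.00392229] = 0.000882166
Weight by the priors:
  w_I·p_I = 0.26 × 1.25601e-05 = 3.26563e-06
  w_II·p_II = 0.40 × 0.000622146 = 0.000248858
  w_III·p_III = 0.34 × 0.000882166 = 0.000299936
Normaliser: 3.26563e-06 + 0.000248858 + 0.000299936 = 0.00055206
P(Group III | x₁, x₂) ≈ 0.543

0.543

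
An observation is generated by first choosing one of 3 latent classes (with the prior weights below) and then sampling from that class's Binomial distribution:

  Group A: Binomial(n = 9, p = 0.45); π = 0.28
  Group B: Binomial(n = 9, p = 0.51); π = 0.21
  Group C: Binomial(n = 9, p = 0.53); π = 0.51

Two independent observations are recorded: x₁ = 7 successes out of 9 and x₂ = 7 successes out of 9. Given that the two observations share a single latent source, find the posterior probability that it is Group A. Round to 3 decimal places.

0.075

By Bayes' theorem, P(k | x) = π_k f_k(x) / Σ_j π_j f_j(x).
Since both observations come from the same component, the likelihood for component k is f_k(x₁)·f_k(x₂).
  p_A = [C(9,7)·0.45^7·0.55^2 = 36·0.00373669·0.3025 = 0.0406926] × [0.0406926] = 0.00165589
  p_B = [C(9,7)·0.51^7·0.49^2 = 36·0.00897411·0.2401 = 0.0775686] × [0.0775686] = 0.00601689
  p_C = [C(9,7)·0.53^7·0.47^2 = 36·0.0117471·0.2209 = 0.0934177] × [0.0934177] = 0.00872687
Unnormalised posteriors:
  π_A·p_A = 0.28 × 0.00165589 = 0.000463649
  π_B·p_B = 0.21 × 0.00601689 = 0.00126355
  π_C·p_C = 0.51 × 0.00872687 = 0.0044507
Marginal: 0.000463649 + 0.00126355 + 0.0044507 = 0.0061779
Responsibility of Group A: 0.000463649 / 0.0061779 ≈ 0.075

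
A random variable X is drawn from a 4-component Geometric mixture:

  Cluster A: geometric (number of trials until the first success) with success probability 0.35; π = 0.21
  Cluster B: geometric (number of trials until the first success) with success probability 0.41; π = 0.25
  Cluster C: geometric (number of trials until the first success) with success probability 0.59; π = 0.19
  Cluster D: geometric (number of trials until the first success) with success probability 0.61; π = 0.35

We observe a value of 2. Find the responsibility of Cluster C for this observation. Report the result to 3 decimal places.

0.194

The responsibility of component k is π_k f_k(x) divided by Σ_j π_j f_j(x).
Component likelihoods at x = 2:
  L_A = 0.2275
  L_B = 0.2419
  L_C = 0.2419
  L_D = 0.2379
Multiply by the mixture weights:
  π_A·L_A = 0.21 × 0.2275 = 0.047775
  π_B·L_B = 0.25 × 0.2419 = 0.060475
  π_C·L_C = 0.19 × 0.2419 = 0.045961
  π_D·L_D = 0.35 × 0.2379 = 0.083265
Marginal: 0.047775 + 0.060475 + 0.045961 + 0.083265 = 0.237476
P(Cluster C | the observation) ≈ 0.194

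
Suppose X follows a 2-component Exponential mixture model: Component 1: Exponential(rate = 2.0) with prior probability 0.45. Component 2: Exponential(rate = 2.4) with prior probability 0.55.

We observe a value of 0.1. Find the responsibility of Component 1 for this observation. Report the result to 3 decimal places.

The responsibility of component k is π_k f_k(x) divided by Σ_j π_j f_j(x).
Exponential densities:
  L_1 = 1.63746
  L_2 = 1.88791
Weight by the priors:
  π_1·L_1 = 0.45 × 1.63746 = 0.736858
  π_2·L_2 = 0.55 × 1.88791 = 1.03835
Marginal: 0.736858 + 1.03835 = 1.77521
So the posterior for Component 1 is 0.736858 / 1.77521 ≈ 0.415.

0.415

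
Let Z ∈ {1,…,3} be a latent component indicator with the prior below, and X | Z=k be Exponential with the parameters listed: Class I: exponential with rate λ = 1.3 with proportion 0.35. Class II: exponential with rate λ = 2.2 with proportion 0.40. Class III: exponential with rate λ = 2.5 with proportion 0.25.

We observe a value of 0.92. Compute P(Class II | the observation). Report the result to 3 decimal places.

The responsibility of component k is π_k f_k(x) divided by Σ_j π_j f_j(x).
Exponential densities:
  p_I = 0.393122
  p_II = 0.290677
  p_III = 0.250647
Weight by the priors:
  π_I·p_I = 0.35 × 0.393122 = 0.137593
  π_II·p_II = 0.40 × 0.290677 = 0.116271
  π_III·p_III = 0.25 × 0.250647 = 0.0626618
Evidence: 0.137593 + 0.116271 + 0.0626618 = 0.316525
P(Class II | the observation) = 0.116271 / 0.316525 ≈ 0.367

0.367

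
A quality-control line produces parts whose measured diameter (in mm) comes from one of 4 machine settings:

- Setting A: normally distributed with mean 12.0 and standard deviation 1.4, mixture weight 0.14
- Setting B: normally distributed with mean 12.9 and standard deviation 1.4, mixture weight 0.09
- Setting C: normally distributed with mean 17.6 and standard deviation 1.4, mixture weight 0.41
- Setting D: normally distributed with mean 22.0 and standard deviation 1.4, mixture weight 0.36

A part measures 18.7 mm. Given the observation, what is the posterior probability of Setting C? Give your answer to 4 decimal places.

Apply Bayes' rule: the posterior for each component is proportional to its prior times its likelihood at x.
Component likelihoods at x = 18.7 mm:
  f_A = 3.03002e-06
  f_B = 5.34351e-05
  f_C = 0.20928
  f_D = 0.0177127
Unnormalised posteriors:
  π_A·f_A = 0.14 × 3.03002e-06 = 4.24203e-07
  π_B·f_B = 0.09 × 5.34351e-05 = 4.80916e-06
  π_C·f_C = 0.41 × 0.20928 = 0.0858046
  π_D·f_D = 0.36 × 0.0177127 = 0.00637658
Marginal: 4.24203e-07 + 4.80916e-06 + 0.0858046 + 0.00637658 = 0.0921864
P(Setting C | the observation) ≈ 0.9308

0.9308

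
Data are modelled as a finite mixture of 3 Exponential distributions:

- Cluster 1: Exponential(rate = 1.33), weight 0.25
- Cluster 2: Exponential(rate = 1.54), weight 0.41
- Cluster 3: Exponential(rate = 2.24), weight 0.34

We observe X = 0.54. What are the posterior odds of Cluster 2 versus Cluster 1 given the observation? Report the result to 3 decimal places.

Posterior odds = (π_i f_i(x)) / (π_j f_j(x)); the normalising sum cancels.
Evaluate each component's likelihood at the observed value:
  L_1 = 0.648547
  L_2 = 0.670442
  L_3 = 0.668229
Posterior odds = (π_2·L_2) / (π_1·L_1) = (0.41·0.670442) / (0.25·0.648547) = 0.274881 / 0.162137 ≈ 1.695

1.695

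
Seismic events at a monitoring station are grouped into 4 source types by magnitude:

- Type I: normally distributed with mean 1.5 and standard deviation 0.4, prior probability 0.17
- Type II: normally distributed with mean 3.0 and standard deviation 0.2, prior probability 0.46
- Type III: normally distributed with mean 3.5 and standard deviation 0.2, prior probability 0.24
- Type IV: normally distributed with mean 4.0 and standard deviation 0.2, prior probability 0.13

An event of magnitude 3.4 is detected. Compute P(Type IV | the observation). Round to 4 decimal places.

0.0052

Apply Bayes' rule: the posterior for each component is proportional to its prior times its likelihood at x.
Component likelihoods at x = 3.4:
  f_I = (1/(0.4·√(2π)))·exp(−(3.4−1.5)²/(2·0.4²)) = 0.997356·exp(-11.28125) = 1.25738e-05
  f_II = (1/(0.2·√(2π)))·exp(−(3.4−3.0)²/(2·0.2²)) = 1.994711·exp(-2.00000) = 0.269955
  f_III = (1/(0.2·√(2π)))·exp(−(3.4−3.5)²/(2·0.2²)) = 1.994711·exp(-0.12500) = 1.76033
  f_IV = (1/(0.2·√(2π)))·exp(−(3.4−4.0)²/(2·0.2²)) = 1.994711·exp(-4.50000) = 0.0221592
Weight by the priors:
  w_I·f_I = 0.17 × 1.25738e-05 = 2.13754e-06
  w_II·f_II = 0.46 × 0.269955 = 0.124179
  w_III·f_III = 0.24 × 1.76033 = 0.422478
  w_IV·f_IV = 0.13 × 0.0221592 = 0.0028807
Sum: 2.13754e-06 + 0.124179 + 0.422478 + 0.0028807 = 0.54954
Responsibility of Type IV: 0.0028807 / 0.54954 ≈ 0.0052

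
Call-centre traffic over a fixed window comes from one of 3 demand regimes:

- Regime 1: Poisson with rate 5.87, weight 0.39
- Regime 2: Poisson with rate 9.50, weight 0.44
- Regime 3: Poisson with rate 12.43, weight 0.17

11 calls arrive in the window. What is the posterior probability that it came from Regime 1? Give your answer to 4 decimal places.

By Bayes' theorem, P(k | x) = w_k f_k(x) / Σ_j w_j f_j(x).
Poisson probabilities:
  f_1 = e^(−5.87)·5.87^11/11! = 0.020163
  f_2 = e^(−9.50)·9.50^11/11! = 0.106661
  f_3 = e^(−12.43)·12.43^11/11! = 0.109584
Unnormalised posteriors:
  w_1·f_1 = 0.39 × 0.020163 = 0.00786356
  w_2·f_2 = 0.44 × 0.106661 = 0.0469309
  w_3·f_3 = 0.17 × 0.109584 = 0.0186292
Marginal: 0.00786356 + 0.0469309 + 0.0186292 = 0.0734237
So the posterior for Regime 1 is 0.00786356 / 0.0734237 ≈ 0.1071.

0.1071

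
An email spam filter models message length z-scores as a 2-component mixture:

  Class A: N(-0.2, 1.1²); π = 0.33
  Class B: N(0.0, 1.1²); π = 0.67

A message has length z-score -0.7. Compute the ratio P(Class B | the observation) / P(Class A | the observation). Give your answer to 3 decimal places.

1.839

The posterior odds equal the prior odds times the likelihood ratio: (P(Z=i)/P(Z=j))·(f_i(x)/f_j(x)).
Component likelihoods at x = -0.7:
  f_A = (1/(1.1·√(2π)))·exp(−(-0.7−-0.2)²/(2·1.1²)) = 0.362675·exp(-0.10331) = 0.327079
  f_B = (1/(1.1·√(2π)))·exp(−(-0.7−0.0)²/(2·1.1²)) = 0.362675·exp(-0.20248) = 0.296198
Odds = (0.67/0.33) × (0.296198/0.327079) = 2.0303 × 0.905586 ≈ 1.839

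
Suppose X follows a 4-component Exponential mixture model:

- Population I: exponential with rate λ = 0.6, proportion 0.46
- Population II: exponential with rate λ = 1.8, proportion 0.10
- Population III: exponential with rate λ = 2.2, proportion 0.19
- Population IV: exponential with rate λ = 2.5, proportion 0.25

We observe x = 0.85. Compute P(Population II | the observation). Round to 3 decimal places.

0.113

Posterior ∝ prior × likelihood, so P(k | x) ∝ π_k f_k(x); normalise over all components.
Exponential densities:
  p_I = 0.360297
  p_II = 0.389764
  p_III = 0.339072
  p_IV = 0.298582
Prior × likelihood for each component:
  π_I·p_I = 0.46 × 0.360297 = 0.165737
  π_II·p_II = 0.10 × 0.389764 = 0.0389764
  π_III·p_III = 0.19 × 0.339072 = 0.0644237
  π_IV·p_IV = 0.25 × 0.298582 = 0.0746456
Denominator: 0.165737 + 0.0389764 + 0.0644237 + 0.0746456 = 0.343782
Responsibility of Population II: 0.0389764 / 0.343782 ≈ 0.113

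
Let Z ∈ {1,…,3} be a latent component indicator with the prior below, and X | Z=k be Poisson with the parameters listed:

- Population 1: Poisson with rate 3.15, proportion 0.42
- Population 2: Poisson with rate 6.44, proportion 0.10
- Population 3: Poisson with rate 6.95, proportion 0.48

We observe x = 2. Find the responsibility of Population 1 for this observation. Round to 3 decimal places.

Posterior ∝ prior × likelihood, so P(k | x) ∝ π_k f_k(x); normalise over all components.
Poisson probabilities:
  f_1 = e^(−3.15)·3.15^2/2! = 0.2126
  f_2 = e^(−6.44)·6.44^2/2! = 0.0331044
  f_3 = e^(−6.95)·6.95^2/2! = 0.0231522
Weight by the priors:
  π_1·f_1 = 0.42 × 0.2126 = 0.089292
  π_2·f_2 = 0.10 × 0.0331044 = 0.00331044
  π_3·f_3 = 0.48 × 0.0231522 = 0.0111131
Sum: 0.089292 + 0.00331044 + 0.0111131 = 0.103716
P(Population 1 | x) ≈ 0.861

0.861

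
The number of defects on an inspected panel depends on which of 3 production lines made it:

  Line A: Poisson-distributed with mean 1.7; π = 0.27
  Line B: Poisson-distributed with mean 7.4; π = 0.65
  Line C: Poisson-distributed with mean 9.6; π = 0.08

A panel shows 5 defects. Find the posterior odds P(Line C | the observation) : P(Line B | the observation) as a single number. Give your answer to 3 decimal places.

Posterior odds = (π_i f_i(x)) / (π_j f_j(x)); the normalising sum cancels.
Evaluate each component's likelihood at the observed value:
  L_A = 0.0216154
  L_B = 0.113031
  L_C = 0.0460201
Posterior odds = (π_C·L_C) / (π_B·L_B) = (0.08·0.0460201) / (0.65·0.113031) = 0.00368161 / 0.0734703 ≈ 0.050

0.050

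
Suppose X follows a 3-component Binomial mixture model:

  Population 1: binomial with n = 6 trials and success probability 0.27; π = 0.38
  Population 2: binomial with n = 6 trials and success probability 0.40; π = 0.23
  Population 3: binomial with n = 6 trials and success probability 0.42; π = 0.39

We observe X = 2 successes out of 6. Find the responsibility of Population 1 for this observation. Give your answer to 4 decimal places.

0.3852

The responsibility of component k is w_k f_k(x) divided by Σ_j w_j f_j(x).
Evaluate each component's likelihood at the observed value:
  L_1 = 0.310535
  L_2 = 0.31104
  L_3 = 0.299434
Unnormalised posteriors:
  w_1·L_1 = 0.38 × 0.310535 = 0.118003
  w_2·L_2 = 0.23 × 0.31104 = 0.0715392
  w_3·L_3 = 0.39 × 0.299434 = 0.116779
Sum: 0.118003 + 0.0715392 + 0.116779 = 0.306322
P(Population 1 | 2 successes out of 6) = 0.118003 / 0.306322 ≈ 0.3852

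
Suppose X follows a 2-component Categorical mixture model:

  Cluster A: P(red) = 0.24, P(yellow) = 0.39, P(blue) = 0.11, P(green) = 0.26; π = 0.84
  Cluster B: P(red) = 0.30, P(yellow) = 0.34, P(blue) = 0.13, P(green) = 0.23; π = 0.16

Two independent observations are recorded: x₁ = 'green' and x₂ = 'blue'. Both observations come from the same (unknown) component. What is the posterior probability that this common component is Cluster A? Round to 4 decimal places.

0.8339

The responsibility of component k is w_k f_k(x) divided by Σ_j w_j f_j(x).
Since both observations come from the same component, the likelihood for component k is f_k(x₁)·f_k(x₂).
  L_A = [0.26] × [0.11] = 0.0286
  L_B = [0.23] × [0.13] = 0.0299
Prior × likelihood for each component:
  w_A·L_A = 0.84 × 0.0286 = 0.024024
  w_B·L_B = 0.16 × 0.0299 = 0.004784
Sum: 0.024024 + 0.004784 = 0.028808
P(Cluster A | data) ≈ 0.8339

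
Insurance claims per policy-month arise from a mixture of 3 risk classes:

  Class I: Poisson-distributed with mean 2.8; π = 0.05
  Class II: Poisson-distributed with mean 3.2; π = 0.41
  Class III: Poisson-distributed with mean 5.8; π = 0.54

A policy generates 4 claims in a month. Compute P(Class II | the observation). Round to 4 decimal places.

0.4625

The responsibility of component k is π_k f_k(x) divided by Σ_j π_j f_j(x).
Component likelihoods at x = 4 claims:
  f_I = e^(−2.8)·2.8^4/4! = 0.155739
  f_II = e^(−3.2)·3.2^4/4! = 0.178093
  f_III = e^(−5.8)·5.8^4/4! = 0.142755
Multiply by the mixture weights:
  π_I·f_I = 0.05 × 0.155739 = 0.00778693
  π_II·f_II = 0.41 × 0.178093 = 0.073018
  π_III·f_III = 0.54 × 0.142755 = 0.077088
Marginal: 0.00778693 + 0.073018 + 0.077088 = 0.157893
Responsibility of Class II: 0.073018 / 0.157893 ≈ 0.4625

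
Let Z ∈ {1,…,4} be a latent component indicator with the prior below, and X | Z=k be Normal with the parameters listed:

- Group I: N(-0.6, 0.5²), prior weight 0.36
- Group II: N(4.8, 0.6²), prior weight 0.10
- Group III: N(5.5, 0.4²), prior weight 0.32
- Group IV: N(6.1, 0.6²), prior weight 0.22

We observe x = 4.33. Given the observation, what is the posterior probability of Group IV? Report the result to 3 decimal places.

P(component k | x) = P(Z=k)·f_k(x) / marginal(x), where marginal(x) = Σ_j P(Z=j)·f_j(x).
Evaluate each component's likelihood at the observed value:
  p_I = 6.17977e-22
  p_II = 0.489232
  p_III = 0.0138363
  p_IV = 0.00857107
Prior × likelihood for each component:
  P(Z=I)·p_I = 0.36 × 6.17977e-22 = 2.22472e-22
  P(Z=II)·p_II = 0.10 × 0.489232 = 0.0489232
  P(Z=III)·p_III = 0.32 × 0.0138363 = 0.00442761
  P(Z=IV)·p_IV = 0.22 × 0.00857107 = 0.00188564
Normaliser: 2.22472e-22 + 0.0489232 + 0.00442761 + 0.00188564 = 0.0552364
P(Group IV | 4.33) ≈ 0.034

0.034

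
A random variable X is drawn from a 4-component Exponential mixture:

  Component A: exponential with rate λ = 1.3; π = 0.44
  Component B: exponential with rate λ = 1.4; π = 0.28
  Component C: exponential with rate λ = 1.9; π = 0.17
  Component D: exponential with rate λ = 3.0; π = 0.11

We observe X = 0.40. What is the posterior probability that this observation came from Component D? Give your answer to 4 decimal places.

0.1220

Apply Bayes' rule: the posterior for each component is proportional to its prior times its likelihood at x.
Component likelihoods at x = 0.40:
  p_A = 1.3·e^(−1.3·0.40) = 1.3·e^(−0.5200) = 0.772877
  p_B = 1.4·e^(−1.4·0.40) = 1.4·e^(−0.5600) = 0.799693
  p_C = 1.9·e^(−1.9·0.40) = 1.9·e^(−0.7600) = 0.888566
  p_D = 3.0·e^(−3.0·0.40) = 3.0·e^(−1.2000) = 0.903583
Multiply by the mixture weights:
  w_A·p_A = 0.44 × 0.772877 = 0.340066
  w_B·p_B = 0.28 × 0.799693 = 0.223914
  w_C·p_C = 0.17 × 0.888566 = 0.151056
  w_D·p_D = 0.11 × 0.903583 = 0.0993941
Normaliser: 0.340066 + 0.223914 + 0.151056 + 0.0993941 = 0.81443
P(Component D | 0.40) ≈ 0.1220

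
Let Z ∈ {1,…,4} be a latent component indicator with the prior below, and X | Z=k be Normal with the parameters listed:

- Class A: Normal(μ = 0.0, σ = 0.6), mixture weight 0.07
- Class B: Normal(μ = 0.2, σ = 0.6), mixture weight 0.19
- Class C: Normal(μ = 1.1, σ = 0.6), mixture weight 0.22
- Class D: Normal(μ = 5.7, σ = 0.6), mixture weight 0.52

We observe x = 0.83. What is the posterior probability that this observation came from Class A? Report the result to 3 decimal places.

Apply Bayes' rule: the posterior for each component is proportional to its prior times its likelihood at x.
Evaluate each component's likelihood at the observed value:
  L_A = 0.255401
  L_B = 0.383137
  L_C = 0.600878
  L_D = 3.28881e-15
Unnormalised posteriors:
  w_A·L_A = 0.07 × 0.255401 = 0.0178781
  w_B·L_B = 0.19 × 0.383137 = 0.072796
  w_C·L_C = 0.22 × 0.600878 = 0.132193
  w_D·L_D = 0.52 × 3.28881e-15 = 1.71018e-15
Sum: 0.0178781 + 0.072796 + 0.132193 + 1.71018e-15 = 0.222867
P(Class A | x) ≈ 0.080

0.080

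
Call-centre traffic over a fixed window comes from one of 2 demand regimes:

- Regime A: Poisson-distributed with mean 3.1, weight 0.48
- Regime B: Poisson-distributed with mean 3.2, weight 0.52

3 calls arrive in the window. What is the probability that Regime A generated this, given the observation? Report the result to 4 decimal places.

0.4812

Apply Bayes' rule: the posterior for each component is proportional to its prior times its likelihood at x.
Evaluate each component's likelihood at the observed value:
  f_A = 0.223677
  f_B = 0.222616
Multiply by the mixture weights:
  w_A·f_A = 0.48 × 0.223677 = 0.107365
  w_B·f_B = 0.52 × 0.222616 = 0.11576
Marginal: 0.107365 + 0.11576 = 0.223125
P(Regime A | the observation) ≈ 0.4812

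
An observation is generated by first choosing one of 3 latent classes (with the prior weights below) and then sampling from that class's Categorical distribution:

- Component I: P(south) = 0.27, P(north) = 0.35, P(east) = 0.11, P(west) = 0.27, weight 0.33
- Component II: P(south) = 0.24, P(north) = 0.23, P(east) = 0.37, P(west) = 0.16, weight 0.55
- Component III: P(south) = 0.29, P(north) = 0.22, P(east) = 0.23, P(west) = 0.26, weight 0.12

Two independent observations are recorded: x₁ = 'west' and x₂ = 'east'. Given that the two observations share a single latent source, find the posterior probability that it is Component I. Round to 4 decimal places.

0.1979

The responsibility of component k is π_k f_k(x) divided by Σ_j π_j f_j(x).
Since both observations come from the same component, the likelihood for component k is f_k(x₁)·f_k(x₂).
  p_I = [P(west | comp) = 0.27] × [0.11] = 0.0297
  p_II = [P(west | comp) = 0.16] × [0.37] = 0.0592
  p_III = [P(west | comp) = 0.26] × [0.23] = 0.0598
Unnormalised posteriors:
  π_I·p_I = 0.33 × 0.0297 = 0.009801
  π_II·p_II = 0.55 × 0.0592 = 0.03256
  π_III·p_III = 0.12 × 0.0598 = 0.007176
Evidence: 0.009801 + 0.03256 + 0.007176 = 0.049537
So the posterior for Component I is 0.009801 / 0.049537 ≈ 0.1979.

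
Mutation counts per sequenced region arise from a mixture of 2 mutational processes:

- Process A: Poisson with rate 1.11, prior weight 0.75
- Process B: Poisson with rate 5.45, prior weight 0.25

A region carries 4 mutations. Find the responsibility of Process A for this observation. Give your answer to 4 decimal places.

Apply Bayes' rule: the posterior for each component is proportional to its prior times its likelihood at x.
Evaluate each component's likelihood at the observed value:
  L_A = 0.0208456
  L_B = 0.157932
Weight by the priors:
  π_A·L_A = 0.75 × 0.0208456 = 0.0156342
  π_B·L_B = 0.25 × 0.157932 = 0.039483
Normaliser: 0.0156342 + 0.039483 = 0.0551172
P(Process A | x) ≈ 0.2837

0.2837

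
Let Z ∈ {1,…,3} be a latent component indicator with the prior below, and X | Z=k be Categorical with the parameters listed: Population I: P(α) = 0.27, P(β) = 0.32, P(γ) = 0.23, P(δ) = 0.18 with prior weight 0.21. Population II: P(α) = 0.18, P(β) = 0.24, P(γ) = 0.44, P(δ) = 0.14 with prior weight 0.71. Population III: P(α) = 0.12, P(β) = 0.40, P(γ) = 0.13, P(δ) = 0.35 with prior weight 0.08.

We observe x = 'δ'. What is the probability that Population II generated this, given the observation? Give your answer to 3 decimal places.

0.602

P(component k | x) = w_k·f_k(x) / marginal(x), where marginal(x) = Σ_j w_j·f_j(x).
Evaluate each component's likelihood at the observed value:
  p_I = 0.18
  p_II = 0.14
  p_III = 0.35
Weight by the priors:
  w_I·p_I = 0.21 × 0.18 = 0.0378
  w_II·p_II = 0.71 × 0.14 = 0.0994
  w_III·p_III = 0.08 × 0.35 = 0.028
Marginal: 0.0378 + 0.0994 + 0.028 = 0.1652
P(Population II | x) = 0.0994 / 0.1652 ≈ 0.602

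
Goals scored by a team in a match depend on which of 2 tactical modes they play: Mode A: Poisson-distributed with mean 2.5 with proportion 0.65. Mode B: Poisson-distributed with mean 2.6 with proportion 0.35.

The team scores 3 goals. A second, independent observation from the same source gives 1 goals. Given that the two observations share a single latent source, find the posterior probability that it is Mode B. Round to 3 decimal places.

Apply Bayes' rule: the posterior for each component is proportional to its prior times its likelihood at x.
Since both observations come from the same component, the likelihood for component k is f_k(x₁)·f_k(x₂).
  p_A = [0.213763] × [0.205212] = 0.0438668
  p_B = [0.217572] × [0.193111] = 0.0420156
Weight by the priors:
  π_A·p_A = 0.65 × 0.0438668 = 0.0285134
  π_B·p_B = 0.35 × 0.0420156 = 0.0147055
Denominator: 0.0285134 + 0.0147055 = 0.0432189
So the posterior for Mode B is 0.0147055 / 0.0432189 ≈ 0.340.

0.340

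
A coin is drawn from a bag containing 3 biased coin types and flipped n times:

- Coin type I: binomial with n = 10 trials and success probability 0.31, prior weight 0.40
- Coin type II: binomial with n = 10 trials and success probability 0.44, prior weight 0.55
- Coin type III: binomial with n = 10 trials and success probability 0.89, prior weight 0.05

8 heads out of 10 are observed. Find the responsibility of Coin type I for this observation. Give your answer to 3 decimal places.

By Bayes' theorem, P(k | x) = w_k f_k(x) / Σ_j w_j f_j(x).
Binomial probabilities:
  p_I = C(10,8)·0.31^8·0.69^2 = 45·8.52891e-05·0.4761 = 0.00182728
  p_II = C(10,8)·0.44^8·0.56^2 = 45·0.00140482·0.3136 = 0.0198249
  p_III = C(10,8)·0.89^8·0.11^2 = 45·0.393659·0.0121 = 0.214347
Prior × likelihood for each component:
  w_I·p_I = 0.40 × 0.00182728 = 0.000730911
  w_II·p_II = 0.55 × 0.0198249 = 0.0109037
  w_III·p_III = 0.05 × 0.214347 = 0.0107174
Sum: 0.000730911 + 0.0109037 + 0.0107174 = 0.0223519
Responsibility of Coin type I: 0.000730911 / 0.0223519 ≈ 0.033

0.033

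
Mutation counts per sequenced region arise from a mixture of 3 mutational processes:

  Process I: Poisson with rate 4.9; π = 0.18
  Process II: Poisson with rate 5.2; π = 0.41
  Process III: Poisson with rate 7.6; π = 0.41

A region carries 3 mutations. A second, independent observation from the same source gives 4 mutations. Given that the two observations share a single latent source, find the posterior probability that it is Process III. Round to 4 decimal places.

0.0713

Apply Bayes' rule: the posterior for each component is proportional to its prior times its likelihood at x.
Since both observations come from the same component, the likelihood for component k is f_k(x₁)·f_k(x₂).
  L_I = [e^(−4.9)·4.9^3/3! = 0.146014] × [0.178867] = 0.0261171
  L_II = [e^(−5.2)·5.2^3/3! = 0.129279] × [0.168063] = 0.0217269
  L_III = [e^(−7.6)·7.6^3/3! = 0.0366144] × [0.0695673] = 0.00254716
Unnormalised posteriors:
  w_I·L_I = 0.18 × 0.0261171 = 0.00470107
  w_II·L_II = 0.41 × 0.0217269 = 0.00890804
  w_III·L_III = 0.41 × 0.00254716 = 0.00104434
Normaliser: 0.00470107 + 0.00890804 + 0.00104434 = 0.0146534
P(Process III | x₁,x₂) = 0.00104434 / 0.0146534 ≈ 0.0713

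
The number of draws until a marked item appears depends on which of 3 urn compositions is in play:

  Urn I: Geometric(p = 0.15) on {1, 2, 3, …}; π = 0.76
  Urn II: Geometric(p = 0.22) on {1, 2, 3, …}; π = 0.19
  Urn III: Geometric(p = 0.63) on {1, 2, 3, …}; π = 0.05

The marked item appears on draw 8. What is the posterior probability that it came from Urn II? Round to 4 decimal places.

0.1672

By Bayes' theorem, P(k | x) = w_k f_k(x) / Σ_j w_j f_j(x).
Evaluate each component's likelihood at the observed value:
  L_I = 0.15·(1−0.15)^7 = 0.15·0.320577 = 0.0480866
  L_II = 0.22·(1−0.22)^7 = 0.22·0.175656 = 0.0386443
  L_III = 0.63·(1−0.63)^7 = 0.63·0.000949319 = 0.000598071
Weight by the priors:
  w_I·L_I = 0.76 × 0.0480866 = 0.0365458
  w_II·L_II = 0.19 × 0.0386443 = 0.00734241
  w_III·L_III = 0.05 × 0.000598071 = 2.99035e-05
Sum: 0.0365458 + 0.00734241 + 2.99035e-05 = 0.0439181
P(Urn II | the observation) = 0.00734241 / 0.0439181 ≈ 0.1672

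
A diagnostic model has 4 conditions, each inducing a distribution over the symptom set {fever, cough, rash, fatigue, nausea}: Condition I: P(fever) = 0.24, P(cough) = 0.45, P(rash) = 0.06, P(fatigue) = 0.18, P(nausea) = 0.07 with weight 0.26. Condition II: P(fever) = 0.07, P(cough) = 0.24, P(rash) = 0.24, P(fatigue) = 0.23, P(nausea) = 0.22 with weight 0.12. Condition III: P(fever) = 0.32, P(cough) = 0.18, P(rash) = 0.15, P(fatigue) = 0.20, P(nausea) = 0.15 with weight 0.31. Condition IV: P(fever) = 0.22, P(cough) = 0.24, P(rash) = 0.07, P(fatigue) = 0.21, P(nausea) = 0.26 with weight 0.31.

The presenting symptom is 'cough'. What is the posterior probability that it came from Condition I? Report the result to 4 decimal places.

Posterior ∝ prior × likelihood, so P(k | x) ∝ π_k f_k(x); normalise over all components.
Evaluate each component's likelihood at the observed value:
  f_I = P(cough | comp) = 0.45
  f_II = P(cough | comp) = 0.24
  f_III = P(cough | comp) = 0.18
  f_IV = P(cough | comp) = 0.24
Prior × likelihood for each component:
  π_I·f_I = 0.26 × 0.45 = 0.117
  π_II·f_II = 0.12 × 0.24 = 0.0288
  π_III·f_III = 0.31 × 0.18 = 0.0558
  π_IV·f_IV = 0.31 × 0.24 = 0.0744
Sum: 0.117 + 0.0288 + 0.0558 + 0.0744 = 0.276
P(Condition I | x) ≈ 0.4239

0.4239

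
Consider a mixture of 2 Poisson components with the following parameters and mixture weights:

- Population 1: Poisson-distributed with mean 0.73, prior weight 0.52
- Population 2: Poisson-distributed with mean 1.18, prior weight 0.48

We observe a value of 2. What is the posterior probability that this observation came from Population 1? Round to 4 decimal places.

Posterior ∝ prior × likelihood, so P(k | x) ∝ π_k f_k(x); normalise over all components.
Poisson probabilities:
  L_1 = e^(−0.73)·0.73^2/2! = 0.128405
  L_2 = e^(−1.18)·1.18^2/2! = 0.213927
Unnormalised posteriors:
  π_1·L_1 = 0.52 × 0.128405 = 0.0667704
  π_2·L_2 = 0.48 × 0.213927 = 0.102685
Evidence: 0.0667704 + 0.102685 = 0.169456
Responsibility of Population 1: 0.0667704 / 0.169456 ≈ 0.3940

0.3940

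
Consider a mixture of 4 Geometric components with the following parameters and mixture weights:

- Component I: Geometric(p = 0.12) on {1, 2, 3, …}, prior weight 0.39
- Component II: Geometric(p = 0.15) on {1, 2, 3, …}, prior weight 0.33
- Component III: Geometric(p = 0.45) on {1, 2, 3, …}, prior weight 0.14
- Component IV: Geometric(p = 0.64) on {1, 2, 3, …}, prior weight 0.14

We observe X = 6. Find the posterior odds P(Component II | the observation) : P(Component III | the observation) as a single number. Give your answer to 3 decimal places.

Only the two components matter; the odds are (π_i f_i(x)) / (π_j f_j(x)).
Geometric probabilities:
  L_I = 0.12·(1−0.12)^5 = 0.12·0.527732 = 0.0633278
  L_II = 0.15·(1−0.15)^5 = 0.15·0.443705 = 0.0665558
  L_III = 0.45·(1−0.45)^5 = 0.45·0.0503284 = 0.0226478
  L_IV = 0.64·(1−0.64)^5 = 0.64·0.00604662 = 0.00386984
Odds = (0.33/0.14) × (0.0665558/0.0226478) = 2.35714 × 2.93873 ≈ 6.927

6.927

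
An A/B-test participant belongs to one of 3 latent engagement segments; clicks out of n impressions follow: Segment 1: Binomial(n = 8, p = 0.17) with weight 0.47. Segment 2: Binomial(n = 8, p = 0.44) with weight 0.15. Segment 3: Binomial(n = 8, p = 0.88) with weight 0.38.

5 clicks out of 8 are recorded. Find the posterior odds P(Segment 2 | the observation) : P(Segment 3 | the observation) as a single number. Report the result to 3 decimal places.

Posterior odds = (w_i f_i(x)) / (w_j f_j(x)); the normalising sum cancels.
Binomial probabilities:
  f_1 = 0.00454639
  f_2 = 0.162187
  f_3 = 0.0510676
0.024328 / 0.0194057 ≈ 1.254

1.254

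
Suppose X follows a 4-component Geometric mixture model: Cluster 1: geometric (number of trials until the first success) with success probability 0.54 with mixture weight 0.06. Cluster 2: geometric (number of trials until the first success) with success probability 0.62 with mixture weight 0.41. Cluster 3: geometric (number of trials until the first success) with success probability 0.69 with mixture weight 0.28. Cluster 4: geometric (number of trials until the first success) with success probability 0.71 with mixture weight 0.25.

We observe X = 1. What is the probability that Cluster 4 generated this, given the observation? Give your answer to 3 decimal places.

The responsibility of component k is π_k f_k(x) divided by Σ_j π_j f_j(x).
Evaluate each component's likelihood at the observed value:
  f_1 = 0.54·(1−0.54)^0 = 0.54·1 = 0.54
  f_2 = 0.62·(1−0.62)^0 = 0.62·1 = 0.62
  f_3 = 0.69·(1−0.69)^0 = 0.69·1 = 0.69
  f_4 = 0.71·(1−0.71)^0 = 0.71·1 = 0.71
Multiply by the mixture weights:
  π_1·f_1 = 0.06 × 0.54 = 0.0324
  π_2·f_2 = 0.41 × 0.62 = 0.2542
  π_3·f_3 = 0.28 × 0.69 = 0.1932
  π_4·f_4 = 0.25 × 0.71 = 0.1775
Denominator: 0.0324 + 0.2542 + 0.1932 + 0.1775 = 0.6573
Responsibility of Cluster 4: 0.1775 / 0.6573 ≈ 0.270

0.270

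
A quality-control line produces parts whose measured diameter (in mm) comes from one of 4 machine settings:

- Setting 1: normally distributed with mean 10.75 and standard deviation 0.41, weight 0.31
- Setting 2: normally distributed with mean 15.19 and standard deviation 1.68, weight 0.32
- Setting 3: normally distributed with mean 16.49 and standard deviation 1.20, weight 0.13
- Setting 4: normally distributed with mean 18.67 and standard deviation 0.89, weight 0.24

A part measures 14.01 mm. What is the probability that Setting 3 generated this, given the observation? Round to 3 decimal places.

0.079

The responsibility of component k is π_k f_k(x) divided by Σ_j π_j f_j(x).
Component likelihoods at x = 14.01 mm:
  p_1 = (1/(0.41·√(2π)))·exp(−(14.01−10.75)²/(2·0.41²)) = 0.973030·exp(-31.61095) = 1.81831e-14
  p_2 = (1/(1.68·√(2π)))·exp(−(14.01−15.19)²/(2·1.68²)) = 0.237466·exp(-0.24667) = 0.185555
  p_3 = (1/(1.20·√(2π)))·exp(−(14.01−16.49)²/(2·1.20²)) = 0.332452·exp(-2.13556) = 0.0392888
  p_4 = (1/(0.89·√(2π)))·exp(−(14.01−18.67)²/(2·0.89²)) = 0.448250·exp(-13.70761) = 4.99321e-07
Weight by the priors:
  π_1·p_1 = 0.31 × 1.81831e-14 = 5.63675e-15
  π_2·p_2 = 0.32 × 0.185555 = 0.0593777
  π_3·p_3 = 0.13 × 0.0392888 = 0.00510754
  π_4·p_4 = 0.24 × 4.99321e-07 = 1.19837e-07
Evidence: 5.63675e-15 + 0.0593777 + 0.00510754 + 1.19837e-07 = 0.0644854
P(Setting 3 | 14.01 mm) ≈ 0.079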